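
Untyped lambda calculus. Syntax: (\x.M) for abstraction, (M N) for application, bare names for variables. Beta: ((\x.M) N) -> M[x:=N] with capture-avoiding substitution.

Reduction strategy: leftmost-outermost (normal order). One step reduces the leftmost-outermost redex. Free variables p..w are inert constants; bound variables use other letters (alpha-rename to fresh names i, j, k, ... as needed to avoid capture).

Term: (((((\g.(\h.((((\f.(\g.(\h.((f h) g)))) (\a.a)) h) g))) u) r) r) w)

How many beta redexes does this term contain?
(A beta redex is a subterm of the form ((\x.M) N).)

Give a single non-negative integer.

Answer: 2

Derivation:
Term: (((((\g.(\h.((((\f.(\g.(\h.((f h) g)))) (\a.a)) h) g))) u) r) r) w)
  Redex: ((\g.(\h.((((\f.(\g.(\h.((f h) g)))) (\a.a)) h) g))) u)
  Redex: ((\f.(\g.(\h.((f h) g)))) (\a.a))
Total redexes: 2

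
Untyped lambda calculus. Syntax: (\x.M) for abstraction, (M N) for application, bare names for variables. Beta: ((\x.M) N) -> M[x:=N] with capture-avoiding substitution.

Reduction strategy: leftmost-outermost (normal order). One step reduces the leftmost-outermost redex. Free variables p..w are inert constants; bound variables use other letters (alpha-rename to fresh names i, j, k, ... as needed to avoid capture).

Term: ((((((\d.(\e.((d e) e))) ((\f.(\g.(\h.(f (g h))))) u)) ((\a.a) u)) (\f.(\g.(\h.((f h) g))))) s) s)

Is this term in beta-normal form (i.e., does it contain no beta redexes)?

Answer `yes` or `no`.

Answer: no

Derivation:
Term: ((((((\d.(\e.((d e) e))) ((\f.(\g.(\h.(f (g h))))) u)) ((\a.a) u)) (\f.(\g.(\h.((f h) g))))) s) s)
Found 3 beta redex(es).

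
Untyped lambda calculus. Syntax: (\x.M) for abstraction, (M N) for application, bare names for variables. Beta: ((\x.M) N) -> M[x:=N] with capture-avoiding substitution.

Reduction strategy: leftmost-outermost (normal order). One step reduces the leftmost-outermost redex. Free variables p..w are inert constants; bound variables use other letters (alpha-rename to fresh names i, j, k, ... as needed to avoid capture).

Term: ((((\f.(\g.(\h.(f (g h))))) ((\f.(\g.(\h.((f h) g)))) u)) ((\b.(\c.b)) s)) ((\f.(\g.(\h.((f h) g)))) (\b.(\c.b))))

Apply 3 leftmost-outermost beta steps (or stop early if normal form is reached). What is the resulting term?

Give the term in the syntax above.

Answer: (((\f.(\g.(\h.((f h) g)))) u) (((\b.(\c.b)) s) ((\f.(\g.(\h.((f h) g)))) (\b.(\c.b)))))

Derivation:
Step 0: ((((\f.(\g.(\h.(f (g h))))) ((\f.(\g.(\h.((f h) g)))) u)) ((\b.(\c.b)) s)) ((\f.(\g.(\h.((f h) g)))) (\b.(\c.b))))
Step 1: (((\g.(\h.(((\f.(\g.(\h.((f h) g)))) u) (g h)))) ((\b.(\c.b)) s)) ((\f.(\g.(\h.((f h) g)))) (\b.(\c.b))))
Step 2: ((\h.(((\f.(\g.(\h.((f h) g)))) u) (((\b.(\c.b)) s) h))) ((\f.(\g.(\h.((f h) g)))) (\b.(\c.b))))
Step 3: (((\f.(\g.(\h.((f h) g)))) u) (((\b.(\c.b)) s) ((\f.(\g.(\h.((f h) g)))) (\b.(\c.b)))))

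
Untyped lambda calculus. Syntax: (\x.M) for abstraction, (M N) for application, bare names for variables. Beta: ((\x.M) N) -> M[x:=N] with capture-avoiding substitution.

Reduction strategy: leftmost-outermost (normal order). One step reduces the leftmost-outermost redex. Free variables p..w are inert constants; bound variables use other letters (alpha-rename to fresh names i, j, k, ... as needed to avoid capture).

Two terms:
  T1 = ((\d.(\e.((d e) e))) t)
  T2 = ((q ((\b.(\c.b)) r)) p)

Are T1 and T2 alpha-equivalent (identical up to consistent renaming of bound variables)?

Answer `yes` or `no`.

Term 1: ((\d.(\e.((d e) e))) t)
Term 2: ((q ((\b.(\c.b)) r)) p)
Alpha-equivalence: compare structure up to binder renaming.
Result: False

Answer: no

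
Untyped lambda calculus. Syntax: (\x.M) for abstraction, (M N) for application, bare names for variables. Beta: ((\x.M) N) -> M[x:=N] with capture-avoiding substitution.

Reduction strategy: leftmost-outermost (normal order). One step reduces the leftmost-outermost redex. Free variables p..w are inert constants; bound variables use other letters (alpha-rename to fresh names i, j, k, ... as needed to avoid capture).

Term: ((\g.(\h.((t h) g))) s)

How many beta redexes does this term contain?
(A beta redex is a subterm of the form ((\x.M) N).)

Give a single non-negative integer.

Answer: 1

Derivation:
Term: ((\g.(\h.((t h) g))) s)
  Redex: ((\g.(\h.((t h) g))) s)
Total redexes: 1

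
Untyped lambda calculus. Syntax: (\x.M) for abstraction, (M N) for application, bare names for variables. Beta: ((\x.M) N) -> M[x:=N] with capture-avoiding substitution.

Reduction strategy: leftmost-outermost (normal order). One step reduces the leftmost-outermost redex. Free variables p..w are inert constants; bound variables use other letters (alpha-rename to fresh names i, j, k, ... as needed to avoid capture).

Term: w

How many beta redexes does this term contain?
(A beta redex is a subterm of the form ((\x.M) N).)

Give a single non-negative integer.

Term: w
  (no redexes)
Total redexes: 0

Answer: 0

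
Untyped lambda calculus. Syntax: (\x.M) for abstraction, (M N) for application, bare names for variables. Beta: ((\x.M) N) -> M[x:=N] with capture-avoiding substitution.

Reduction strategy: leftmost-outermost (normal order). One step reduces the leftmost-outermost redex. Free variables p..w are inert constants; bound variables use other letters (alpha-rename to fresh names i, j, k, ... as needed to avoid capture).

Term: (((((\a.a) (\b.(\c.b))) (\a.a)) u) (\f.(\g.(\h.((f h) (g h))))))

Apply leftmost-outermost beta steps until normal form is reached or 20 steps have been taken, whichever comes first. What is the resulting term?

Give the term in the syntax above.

Step 0: (((((\a.a) (\b.(\c.b))) (\a.a)) u) (\f.(\g.(\h.((f h) (g h))))))
Step 1: ((((\b.(\c.b)) (\a.a)) u) (\f.(\g.(\h.((f h) (g h))))))
Step 2: (((\c.(\a.a)) u) (\f.(\g.(\h.((f h) (g h))))))
Step 3: ((\a.a) (\f.(\g.(\h.((f h) (g h))))))
Step 4: (\f.(\g.(\h.((f h) (g h)))))

Answer: (\f.(\g.(\h.((f h) (g h)))))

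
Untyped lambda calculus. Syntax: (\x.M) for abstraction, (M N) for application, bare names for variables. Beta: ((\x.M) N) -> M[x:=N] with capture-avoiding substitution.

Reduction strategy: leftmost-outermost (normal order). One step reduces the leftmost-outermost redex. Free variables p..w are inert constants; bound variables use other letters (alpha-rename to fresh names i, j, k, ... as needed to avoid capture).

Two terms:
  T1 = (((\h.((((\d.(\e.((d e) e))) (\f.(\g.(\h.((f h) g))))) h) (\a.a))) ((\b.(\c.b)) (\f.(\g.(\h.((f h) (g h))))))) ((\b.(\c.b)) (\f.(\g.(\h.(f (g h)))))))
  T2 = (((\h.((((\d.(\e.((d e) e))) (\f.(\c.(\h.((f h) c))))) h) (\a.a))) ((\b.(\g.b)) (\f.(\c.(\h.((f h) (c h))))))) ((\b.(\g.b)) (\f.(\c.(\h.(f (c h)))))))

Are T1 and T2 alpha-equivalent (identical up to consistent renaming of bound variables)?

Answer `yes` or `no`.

Answer: yes

Derivation:
Term 1: (((\h.((((\d.(\e.((d e) e))) (\f.(\g.(\h.((f h) g))))) h) (\a.a))) ((\b.(\c.b)) (\f.(\g.(\h.((f h) (g h))))))) ((\b.(\c.b)) (\f.(\g.(\h.(f (g h)))))))
Term 2: (((\h.((((\d.(\e.((d e) e))) (\f.(\c.(\h.((f h) c))))) h) (\a.a))) ((\b.(\g.b)) (\f.(\c.(\h.((f h) (c h))))))) ((\b.(\g.b)) (\f.(\c.(\h.(f (c h)))))))
Alpha-equivalence: compare structure up to binder renaming.
Result: True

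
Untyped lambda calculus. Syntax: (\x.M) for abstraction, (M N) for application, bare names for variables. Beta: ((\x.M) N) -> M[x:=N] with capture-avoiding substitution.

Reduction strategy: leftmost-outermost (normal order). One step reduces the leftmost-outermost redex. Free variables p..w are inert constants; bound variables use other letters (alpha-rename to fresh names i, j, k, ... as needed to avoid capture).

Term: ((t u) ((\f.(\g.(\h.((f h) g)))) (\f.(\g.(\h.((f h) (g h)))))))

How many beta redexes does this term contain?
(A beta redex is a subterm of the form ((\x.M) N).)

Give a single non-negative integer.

Answer: 1

Derivation:
Term: ((t u) ((\f.(\g.(\h.((f h) g)))) (\f.(\g.(\h.((f h) (g h)))))))
  Redex: ((\f.(\g.(\h.((f h) g)))) (\f.(\g.(\h.((f h) (g h))))))
Total redexes: 1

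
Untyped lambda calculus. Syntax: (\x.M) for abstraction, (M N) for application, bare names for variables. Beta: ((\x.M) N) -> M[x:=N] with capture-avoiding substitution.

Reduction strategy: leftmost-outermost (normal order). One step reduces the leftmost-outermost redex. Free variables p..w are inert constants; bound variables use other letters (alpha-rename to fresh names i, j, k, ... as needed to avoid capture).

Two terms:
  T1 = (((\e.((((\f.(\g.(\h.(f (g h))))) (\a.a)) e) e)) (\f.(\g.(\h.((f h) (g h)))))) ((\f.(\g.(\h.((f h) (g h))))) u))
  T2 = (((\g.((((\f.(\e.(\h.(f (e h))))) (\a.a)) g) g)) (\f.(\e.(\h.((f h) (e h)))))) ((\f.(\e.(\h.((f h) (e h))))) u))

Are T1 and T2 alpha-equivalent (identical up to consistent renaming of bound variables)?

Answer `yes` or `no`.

Answer: yes

Derivation:
Term 1: (((\e.((((\f.(\g.(\h.(f (g h))))) (\a.a)) e) e)) (\f.(\g.(\h.((f h) (g h)))))) ((\f.(\g.(\h.((f h) (g h))))) u))
Term 2: (((\g.((((\f.(\e.(\h.(f (e h))))) (\a.a)) g) g)) (\f.(\e.(\h.((f h) (e h)))))) ((\f.(\e.(\h.((f h) (e h))))) u))
Alpha-equivalence: compare structure up to binder renaming.
Result: True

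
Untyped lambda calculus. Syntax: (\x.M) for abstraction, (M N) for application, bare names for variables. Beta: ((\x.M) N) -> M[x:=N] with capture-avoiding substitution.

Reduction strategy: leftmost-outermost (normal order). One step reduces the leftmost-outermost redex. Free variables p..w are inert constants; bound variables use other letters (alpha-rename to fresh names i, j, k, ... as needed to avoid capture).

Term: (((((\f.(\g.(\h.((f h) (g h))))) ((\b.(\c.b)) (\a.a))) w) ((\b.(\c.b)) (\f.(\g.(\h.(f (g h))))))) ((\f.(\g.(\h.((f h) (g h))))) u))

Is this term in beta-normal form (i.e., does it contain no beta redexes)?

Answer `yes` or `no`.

Term: (((((\f.(\g.(\h.((f h) (g h))))) ((\b.(\c.b)) (\a.a))) w) ((\b.(\c.b)) (\f.(\g.(\h.(f (g h))))))) ((\f.(\g.(\h.((f h) (g h))))) u))
Found 4 beta redex(es).

Answer: no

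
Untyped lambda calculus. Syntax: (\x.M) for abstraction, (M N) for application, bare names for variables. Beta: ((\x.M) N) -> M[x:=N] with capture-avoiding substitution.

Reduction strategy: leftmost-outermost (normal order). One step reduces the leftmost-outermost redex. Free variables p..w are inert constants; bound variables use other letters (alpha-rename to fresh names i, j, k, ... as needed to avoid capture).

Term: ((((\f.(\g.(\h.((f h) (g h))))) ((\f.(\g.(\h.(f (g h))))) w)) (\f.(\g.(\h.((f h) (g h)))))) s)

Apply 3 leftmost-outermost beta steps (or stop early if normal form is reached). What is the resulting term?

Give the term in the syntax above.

Answer: ((((\f.(\g.(\h.(f (g h))))) w) s) ((\f.(\g.(\h.((f h) (g h))))) s))

Derivation:
Step 0: ((((\f.(\g.(\h.((f h) (g h))))) ((\f.(\g.(\h.(f (g h))))) w)) (\f.(\g.(\h.((f h) (g h)))))) s)
Step 1: (((\g.(\h.((((\f.(\g.(\h.(f (g h))))) w) h) (g h)))) (\f.(\g.(\h.((f h) (g h)))))) s)
Step 2: ((\h.((((\f.(\g.(\h.(f (g h))))) w) h) ((\f.(\g.(\h.((f h) (g h))))) h))) s)
Step 3: ((((\f.(\g.(\h.(f (g h))))) w) s) ((\f.(\g.(\h.((f h) (g h))))) s))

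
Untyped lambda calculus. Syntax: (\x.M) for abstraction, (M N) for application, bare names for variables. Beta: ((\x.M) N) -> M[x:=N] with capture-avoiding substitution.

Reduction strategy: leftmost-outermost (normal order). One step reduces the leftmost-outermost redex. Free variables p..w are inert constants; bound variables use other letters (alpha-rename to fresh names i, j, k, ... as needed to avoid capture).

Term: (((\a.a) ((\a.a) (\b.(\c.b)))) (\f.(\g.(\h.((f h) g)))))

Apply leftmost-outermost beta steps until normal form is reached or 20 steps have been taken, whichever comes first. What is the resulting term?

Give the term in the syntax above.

Step 0: (((\a.a) ((\a.a) (\b.(\c.b)))) (\f.(\g.(\h.((f h) g)))))
Step 1: (((\a.a) (\b.(\c.b))) (\f.(\g.(\h.((f h) g)))))
Step 2: ((\b.(\c.b)) (\f.(\g.(\h.((f h) g)))))
Step 3: (\c.(\f.(\g.(\h.((f h) g)))))

Answer: (\c.(\f.(\g.(\h.((f h) g)))))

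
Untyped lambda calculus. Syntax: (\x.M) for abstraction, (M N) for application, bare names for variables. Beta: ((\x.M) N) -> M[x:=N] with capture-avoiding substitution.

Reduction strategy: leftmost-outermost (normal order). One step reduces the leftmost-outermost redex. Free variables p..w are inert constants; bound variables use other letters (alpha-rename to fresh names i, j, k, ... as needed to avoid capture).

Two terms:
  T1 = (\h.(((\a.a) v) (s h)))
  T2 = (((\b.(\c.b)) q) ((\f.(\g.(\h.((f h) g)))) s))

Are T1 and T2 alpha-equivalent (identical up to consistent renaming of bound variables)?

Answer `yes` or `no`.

Answer: no

Derivation:
Term 1: (\h.(((\a.a) v) (s h)))
Term 2: (((\b.(\c.b)) q) ((\f.(\g.(\h.((f h) g)))) s))
Alpha-equivalence: compare structure up to binder renaming.
Result: False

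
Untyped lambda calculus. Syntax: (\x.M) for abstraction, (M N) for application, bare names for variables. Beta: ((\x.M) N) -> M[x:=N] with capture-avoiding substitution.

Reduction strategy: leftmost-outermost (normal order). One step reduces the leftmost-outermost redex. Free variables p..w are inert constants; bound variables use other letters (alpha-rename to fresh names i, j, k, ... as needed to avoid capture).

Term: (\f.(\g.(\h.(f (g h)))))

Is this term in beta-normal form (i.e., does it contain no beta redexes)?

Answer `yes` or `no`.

Term: (\f.(\g.(\h.(f (g h)))))
No beta redexes found.

Answer: yes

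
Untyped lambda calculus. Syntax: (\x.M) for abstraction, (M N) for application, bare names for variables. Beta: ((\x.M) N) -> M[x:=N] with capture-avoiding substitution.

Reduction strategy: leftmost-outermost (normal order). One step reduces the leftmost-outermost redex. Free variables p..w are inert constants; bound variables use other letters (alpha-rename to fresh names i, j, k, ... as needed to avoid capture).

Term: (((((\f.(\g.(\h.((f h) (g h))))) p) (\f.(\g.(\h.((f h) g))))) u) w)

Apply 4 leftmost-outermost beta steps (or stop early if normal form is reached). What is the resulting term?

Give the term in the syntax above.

Step 0: (((((\f.(\g.(\h.((f h) (g h))))) p) (\f.(\g.(\h.((f h) g))))) u) w)
Step 1: ((((\g.(\h.((p h) (g h)))) (\f.(\g.(\h.((f h) g))))) u) w)
Step 2: (((\h.((p h) ((\f.(\g.(\h.((f h) g)))) h))) u) w)
Step 3: (((p u) ((\f.(\g.(\h.((f h) g)))) u)) w)
Step 4: (((p u) (\g.(\h.((u h) g)))) w)

Answer: (((p u) (\g.(\h.((u h) g)))) w)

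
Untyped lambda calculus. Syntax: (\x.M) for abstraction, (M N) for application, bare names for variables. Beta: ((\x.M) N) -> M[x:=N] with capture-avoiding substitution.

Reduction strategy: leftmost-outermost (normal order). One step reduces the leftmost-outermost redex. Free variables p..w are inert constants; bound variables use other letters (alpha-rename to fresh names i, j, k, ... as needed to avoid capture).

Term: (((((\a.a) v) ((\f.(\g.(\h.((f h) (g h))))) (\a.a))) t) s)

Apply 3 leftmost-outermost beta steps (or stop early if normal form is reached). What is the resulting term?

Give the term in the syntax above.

Answer: (((v (\g.(\h.(h (g h))))) t) s)

Derivation:
Step 0: (((((\a.a) v) ((\f.(\g.(\h.((f h) (g h))))) (\a.a))) t) s)
Step 1: (((v ((\f.(\g.(\h.((f h) (g h))))) (\a.a))) t) s)
Step 2: (((v (\g.(\h.(((\a.a) h) (g h))))) t) s)
Step 3: (((v (\g.(\h.(h (g h))))) t) s)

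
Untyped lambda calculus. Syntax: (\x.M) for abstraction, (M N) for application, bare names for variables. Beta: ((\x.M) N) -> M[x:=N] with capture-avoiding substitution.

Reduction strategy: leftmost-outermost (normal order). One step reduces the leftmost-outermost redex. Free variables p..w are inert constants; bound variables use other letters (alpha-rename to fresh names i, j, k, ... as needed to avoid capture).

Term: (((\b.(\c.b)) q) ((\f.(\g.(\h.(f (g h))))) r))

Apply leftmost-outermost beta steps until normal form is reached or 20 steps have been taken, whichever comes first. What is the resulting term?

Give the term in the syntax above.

Step 0: (((\b.(\c.b)) q) ((\f.(\g.(\h.(f (g h))))) r))
Step 1: ((\c.q) ((\f.(\g.(\h.(f (g h))))) r))
Step 2: q

Answer: q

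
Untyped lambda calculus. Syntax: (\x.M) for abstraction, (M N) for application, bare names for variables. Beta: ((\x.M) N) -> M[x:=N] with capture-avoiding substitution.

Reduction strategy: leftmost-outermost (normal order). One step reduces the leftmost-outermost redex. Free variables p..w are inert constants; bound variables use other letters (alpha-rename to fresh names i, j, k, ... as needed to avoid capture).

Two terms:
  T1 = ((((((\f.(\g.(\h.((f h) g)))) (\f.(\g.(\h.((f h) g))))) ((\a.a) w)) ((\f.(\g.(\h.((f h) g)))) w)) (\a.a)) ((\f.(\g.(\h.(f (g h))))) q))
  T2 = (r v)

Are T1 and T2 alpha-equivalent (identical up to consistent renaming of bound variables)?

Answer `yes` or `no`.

Answer: no

Derivation:
Term 1: ((((((\f.(\g.(\h.((f h) g)))) (\f.(\g.(\h.((f h) g))))) ((\a.a) w)) ((\f.(\g.(\h.((f h) g)))) w)) (\a.a)) ((\f.(\g.(\h.(f (g h))))) q))
Term 2: (r v)
Alpha-equivalence: compare structure up to binder renaming.
Result: False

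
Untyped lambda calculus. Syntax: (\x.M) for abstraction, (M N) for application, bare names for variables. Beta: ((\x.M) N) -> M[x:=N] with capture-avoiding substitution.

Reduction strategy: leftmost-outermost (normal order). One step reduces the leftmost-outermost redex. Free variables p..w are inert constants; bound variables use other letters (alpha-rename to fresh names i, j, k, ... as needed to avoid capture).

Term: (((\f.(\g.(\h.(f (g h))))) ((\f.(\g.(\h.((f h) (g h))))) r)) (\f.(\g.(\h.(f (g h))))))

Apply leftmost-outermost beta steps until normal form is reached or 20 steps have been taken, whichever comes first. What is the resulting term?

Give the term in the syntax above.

Step 0: (((\f.(\g.(\h.(f (g h))))) ((\f.(\g.(\h.((f h) (g h))))) r)) (\f.(\g.(\h.(f (g h))))))
Step 1: ((\g.(\h.(((\f.(\g.(\h.((f h) (g h))))) r) (g h)))) (\f.(\g.(\h.(f (g h))))))
Step 2: (\h.(((\f.(\g.(\h.((f h) (g h))))) r) ((\f.(\g.(\h.(f (g h))))) h)))
Step 3: (\h.((\g.(\h.((r h) (g h)))) ((\f.(\g.(\h.(f (g h))))) h)))
Step 4: (\h.(\i.((r i) (((\f.(\g.(\h.(f (g h))))) h) i))))
Step 5: (\h.(\i.((r i) ((\g.(\i.(h (g i)))) i))))
Step 6: (\h.(\i.((r i) (\j.(h (i j))))))

Answer: (\h.(\i.((r i) (\j.(h (i j))))))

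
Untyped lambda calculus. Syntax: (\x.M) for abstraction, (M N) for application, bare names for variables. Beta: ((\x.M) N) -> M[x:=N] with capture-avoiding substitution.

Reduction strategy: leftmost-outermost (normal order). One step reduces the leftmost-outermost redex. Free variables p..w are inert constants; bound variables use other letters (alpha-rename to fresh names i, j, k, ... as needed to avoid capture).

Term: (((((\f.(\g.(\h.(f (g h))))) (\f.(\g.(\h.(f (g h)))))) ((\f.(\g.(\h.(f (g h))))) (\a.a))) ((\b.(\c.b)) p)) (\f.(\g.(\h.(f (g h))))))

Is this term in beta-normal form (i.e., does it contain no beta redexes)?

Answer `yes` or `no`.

Term: (((((\f.(\g.(\h.(f (g h))))) (\f.(\g.(\h.(f (g h)))))) ((\f.(\g.(\h.(f (g h))))) (\a.a))) ((\b.(\c.b)) p)) (\f.(\g.(\h.(f (g h))))))
Found 3 beta redex(es).

Answer: no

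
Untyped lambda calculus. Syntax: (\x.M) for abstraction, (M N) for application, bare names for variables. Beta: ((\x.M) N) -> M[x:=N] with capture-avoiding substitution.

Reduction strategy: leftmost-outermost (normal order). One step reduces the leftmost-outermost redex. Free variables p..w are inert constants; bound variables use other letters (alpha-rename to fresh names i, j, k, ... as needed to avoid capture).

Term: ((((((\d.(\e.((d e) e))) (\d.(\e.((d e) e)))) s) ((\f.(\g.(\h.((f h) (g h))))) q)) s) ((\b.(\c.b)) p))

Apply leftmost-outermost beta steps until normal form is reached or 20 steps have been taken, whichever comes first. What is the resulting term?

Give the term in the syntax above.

Step 0: ((((((\d.(\e.((d e) e))) (\d.(\e.((d e) e)))) s) ((\f.(\g.(\h.((f h) (g h))))) q)) s) ((\b.(\c.b)) p))
Step 1: (((((\e.(((\d.(\e.((d e) e))) e) e)) s) ((\f.(\g.(\h.((f h) (g h))))) q)) s) ((\b.(\c.b)) p))
Step 2: ((((((\d.(\e.((d e) e))) s) s) ((\f.(\g.(\h.((f h) (g h))))) q)) s) ((\b.(\c.b)) p))
Step 3: (((((\e.((s e) e)) s) ((\f.(\g.(\h.((f h) (g h))))) q)) s) ((\b.(\c.b)) p))
Step 4: (((((s s) s) ((\f.(\g.(\h.((f h) (g h))))) q)) s) ((\b.(\c.b)) p))
Step 5: (((((s s) s) (\g.(\h.((q h) (g h))))) s) ((\b.(\c.b)) p))
Step 6: (((((s s) s) (\g.(\h.((q h) (g h))))) s) (\c.p))

Answer: (((((s s) s) (\g.(\h.((q h) (g h))))) s) (\c.p))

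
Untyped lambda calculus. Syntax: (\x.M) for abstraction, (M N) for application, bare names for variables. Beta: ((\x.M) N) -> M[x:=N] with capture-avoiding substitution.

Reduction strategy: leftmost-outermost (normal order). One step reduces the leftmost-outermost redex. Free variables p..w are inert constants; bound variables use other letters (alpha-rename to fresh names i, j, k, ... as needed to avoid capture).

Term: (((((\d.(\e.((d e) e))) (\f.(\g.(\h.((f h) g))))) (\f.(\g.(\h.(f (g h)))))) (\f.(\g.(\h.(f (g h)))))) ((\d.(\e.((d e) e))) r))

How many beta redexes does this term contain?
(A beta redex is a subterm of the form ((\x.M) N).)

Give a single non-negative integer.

Answer: 2

Derivation:
Term: (((((\d.(\e.((d e) e))) (\f.(\g.(\h.((f h) g))))) (\f.(\g.(\h.(f (g h)))))) (\f.(\g.(\h.(f (g h)))))) ((\d.(\e.((d e) e))) r))
  Redex: ((\d.(\e.((d e) e))) (\f.(\g.(\h.((f h) g)))))
  Redex: ((\d.(\e.((d e) e))) r)
Total redexes: 2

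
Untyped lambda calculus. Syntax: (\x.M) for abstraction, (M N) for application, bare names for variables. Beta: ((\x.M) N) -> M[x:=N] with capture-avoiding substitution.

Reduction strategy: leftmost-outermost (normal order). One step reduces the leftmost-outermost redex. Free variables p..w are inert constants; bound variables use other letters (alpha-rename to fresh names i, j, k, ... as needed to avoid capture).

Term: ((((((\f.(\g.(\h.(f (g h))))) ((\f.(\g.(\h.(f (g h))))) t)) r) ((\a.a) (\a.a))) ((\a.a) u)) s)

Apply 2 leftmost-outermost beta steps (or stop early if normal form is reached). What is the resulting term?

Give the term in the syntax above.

Answer: ((((\h.(((\f.(\g.(\h.(f (g h))))) t) (r h))) ((\a.a) (\a.a))) ((\a.a) u)) s)

Derivation:
Step 0: ((((((\f.(\g.(\h.(f (g h))))) ((\f.(\g.(\h.(f (g h))))) t)) r) ((\a.a) (\a.a))) ((\a.a) u)) s)
Step 1: (((((\g.(\h.(((\f.(\g.(\h.(f (g h))))) t) (g h)))) r) ((\a.a) (\a.a))) ((\a.a) u)) s)
Step 2: ((((\h.(((\f.(\g.(\h.(f (g h))))) t) (r h))) ((\a.a) (\a.a))) ((\a.a) u)) s)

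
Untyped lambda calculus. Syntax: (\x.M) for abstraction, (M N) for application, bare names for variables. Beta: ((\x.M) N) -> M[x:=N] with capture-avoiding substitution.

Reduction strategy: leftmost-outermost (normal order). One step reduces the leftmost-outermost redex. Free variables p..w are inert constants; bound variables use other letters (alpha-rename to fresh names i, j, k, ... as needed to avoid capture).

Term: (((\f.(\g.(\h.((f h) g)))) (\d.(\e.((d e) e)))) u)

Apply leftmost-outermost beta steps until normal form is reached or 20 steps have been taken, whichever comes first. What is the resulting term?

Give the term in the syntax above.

Answer: (\h.((h u) u))

Derivation:
Step 0: (((\f.(\g.(\h.((f h) g)))) (\d.(\e.((d e) e)))) u)
Step 1: ((\g.(\h.(((\d.(\e.((d e) e))) h) g))) u)
Step 2: (\h.(((\d.(\e.((d e) e))) h) u))
Step 3: (\h.((\e.((h e) e)) u))
Step 4: (\h.((h u) u))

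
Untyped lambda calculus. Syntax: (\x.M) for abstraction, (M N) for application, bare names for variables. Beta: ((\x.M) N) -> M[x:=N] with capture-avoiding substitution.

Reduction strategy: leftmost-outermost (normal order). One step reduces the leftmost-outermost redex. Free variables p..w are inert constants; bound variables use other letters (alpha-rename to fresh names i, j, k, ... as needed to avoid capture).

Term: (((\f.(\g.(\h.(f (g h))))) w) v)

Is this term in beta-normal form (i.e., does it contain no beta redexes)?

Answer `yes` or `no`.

Answer: no

Derivation:
Term: (((\f.(\g.(\h.(f (g h))))) w) v)
Found 1 beta redex(es).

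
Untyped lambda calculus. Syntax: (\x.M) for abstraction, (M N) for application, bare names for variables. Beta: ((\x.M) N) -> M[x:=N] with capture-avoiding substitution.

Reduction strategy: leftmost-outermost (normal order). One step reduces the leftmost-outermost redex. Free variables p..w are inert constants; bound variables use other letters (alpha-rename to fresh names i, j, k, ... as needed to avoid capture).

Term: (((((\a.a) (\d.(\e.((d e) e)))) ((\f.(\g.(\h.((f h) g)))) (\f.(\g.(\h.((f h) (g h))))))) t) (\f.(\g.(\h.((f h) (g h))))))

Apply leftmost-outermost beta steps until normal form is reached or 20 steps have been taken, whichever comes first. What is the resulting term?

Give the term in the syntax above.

Step 0: (((((\a.a) (\d.(\e.((d e) e)))) ((\f.(\g.(\h.((f h) g)))) (\f.(\g.(\h.((f h) (g h))))))) t) (\f.(\g.(\h.((f h) (g h))))))
Step 1: ((((\d.(\e.((d e) e))) ((\f.(\g.(\h.((f h) g)))) (\f.(\g.(\h.((f h) (g h))))))) t) (\f.(\g.(\h.((f h) (g h))))))
Step 2: (((\e.((((\f.(\g.(\h.((f h) g)))) (\f.(\g.(\h.((f h) (g h)))))) e) e)) t) (\f.(\g.(\h.((f h) (g h))))))
Step 3: (((((\f.(\g.(\h.((f h) g)))) (\f.(\g.(\h.((f h) (g h)))))) t) t) (\f.(\g.(\h.((f h) (g h))))))
Step 4: ((((\g.(\h.(((\f.(\g.(\h.((f h) (g h))))) h) g))) t) t) (\f.(\g.(\h.((f h) (g h))))))
Step 5: (((\h.(((\f.(\g.(\h.((f h) (g h))))) h) t)) t) (\f.(\g.(\h.((f h) (g h))))))
Step 6: ((((\f.(\g.(\h.((f h) (g h))))) t) t) (\f.(\g.(\h.((f h) (g h))))))
Step 7: (((\g.(\h.((t h) (g h)))) t) (\f.(\g.(\h.((f h) (g h))))))
Step 8: ((\h.((t h) (t h))) (\f.(\g.(\h.((f h) (g h))))))
Step 9: ((t (\f.(\g.(\h.((f h) (g h)))))) (t (\f.(\g.(\h.((f h) (g h)))))))

Answer: ((t (\f.(\g.(\h.((f h) (g h)))))) (t (\f.(\g.(\h.((f h) (g h)))))))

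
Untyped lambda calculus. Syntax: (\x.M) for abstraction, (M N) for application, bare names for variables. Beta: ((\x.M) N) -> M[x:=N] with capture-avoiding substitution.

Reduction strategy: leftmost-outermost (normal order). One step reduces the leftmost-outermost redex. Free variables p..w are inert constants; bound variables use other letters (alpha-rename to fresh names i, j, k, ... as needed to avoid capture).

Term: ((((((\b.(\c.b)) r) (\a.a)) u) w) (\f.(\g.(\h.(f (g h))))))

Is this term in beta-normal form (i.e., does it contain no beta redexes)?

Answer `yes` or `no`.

Answer: no

Derivation:
Term: ((((((\b.(\c.b)) r) (\a.a)) u) w) (\f.(\g.(\h.(f (g h))))))
Found 1 beta redex(es).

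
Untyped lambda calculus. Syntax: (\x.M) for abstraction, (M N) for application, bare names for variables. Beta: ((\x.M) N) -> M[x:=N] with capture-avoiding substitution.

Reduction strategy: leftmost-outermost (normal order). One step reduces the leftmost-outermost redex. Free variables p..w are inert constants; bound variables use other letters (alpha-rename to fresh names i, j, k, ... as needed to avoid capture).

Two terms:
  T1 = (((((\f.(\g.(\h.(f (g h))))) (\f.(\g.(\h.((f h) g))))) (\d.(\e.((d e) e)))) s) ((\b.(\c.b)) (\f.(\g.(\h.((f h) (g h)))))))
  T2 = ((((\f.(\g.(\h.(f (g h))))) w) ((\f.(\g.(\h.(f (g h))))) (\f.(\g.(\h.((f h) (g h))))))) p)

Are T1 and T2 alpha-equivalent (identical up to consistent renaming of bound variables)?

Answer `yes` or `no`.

Term 1: (((((\f.(\g.(\h.(f (g h))))) (\f.(\g.(\h.((f h) g))))) (\d.(\e.((d e) e)))) s) ((\b.(\c.b)) (\f.(\g.(\h.((f h) (g h)))))))
Term 2: ((((\f.(\g.(\h.(f (g h))))) w) ((\f.(\g.(\h.(f (g h))))) (\f.(\g.(\h.((f h) (g h))))))) p)
Alpha-equivalence: compare structure up to binder renaming.
Result: False

Answer: no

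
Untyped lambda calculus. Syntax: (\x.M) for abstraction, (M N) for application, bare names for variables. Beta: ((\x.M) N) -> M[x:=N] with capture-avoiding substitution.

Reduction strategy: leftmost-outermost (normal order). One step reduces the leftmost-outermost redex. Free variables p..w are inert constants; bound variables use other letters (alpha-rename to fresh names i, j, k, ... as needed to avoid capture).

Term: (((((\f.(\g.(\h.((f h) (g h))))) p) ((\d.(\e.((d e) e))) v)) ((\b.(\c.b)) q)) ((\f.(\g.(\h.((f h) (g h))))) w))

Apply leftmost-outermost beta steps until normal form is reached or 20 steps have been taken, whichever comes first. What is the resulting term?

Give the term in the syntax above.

Step 0: (((((\f.(\g.(\h.((f h) (g h))))) p) ((\d.(\e.((d e) e))) v)) ((\b.(\c.b)) q)) ((\f.(\g.(\h.((f h) (g h))))) w))
Step 1: ((((\g.(\h.((p h) (g h)))) ((\d.(\e.((d e) e))) v)) ((\b.(\c.b)) q)) ((\f.(\g.(\h.((f h) (g h))))) w))
Step 2: (((\h.((p h) (((\d.(\e.((d e) e))) v) h))) ((\b.(\c.b)) q)) ((\f.(\g.(\h.((f h) (g h))))) w))
Step 3: (((p ((\b.(\c.b)) q)) (((\d.(\e.((d e) e))) v) ((\b.(\c.b)) q))) ((\f.(\g.(\h.((f h) (g h))))) w))
Step 4: (((p (\c.q)) (((\d.(\e.((d e) e))) v) ((\b.(\c.b)) q))) ((\f.(\g.(\h.((f h) (g h))))) w))
Step 5: (((p (\c.q)) ((\e.((v e) e)) ((\b.(\c.b)) q))) ((\f.(\g.(\h.((f h) (g h))))) w))
Step 6: (((p (\c.q)) ((v ((\b.(\c.b)) q)) ((\b.(\c.b)) q))) ((\f.(\g.(\h.((f h) (g h))))) w))
Step 7: (((p (\c.q)) ((v (\c.q)) ((\b.(\c.b)) q))) ((\f.(\g.(\h.((f h) (g h))))) w))
Step 8: (((p (\c.q)) ((v (\c.q)) (\c.q))) ((\f.(\g.(\h.((f h) (g h))))) w))
Step 9: (((p (\c.q)) ((v (\c.q)) (\c.q))) (\g.(\h.((w h) (g h)))))

Answer: (((p (\c.q)) ((v (\c.q)) (\c.q))) (\g.(\h.((w h) (g h)))))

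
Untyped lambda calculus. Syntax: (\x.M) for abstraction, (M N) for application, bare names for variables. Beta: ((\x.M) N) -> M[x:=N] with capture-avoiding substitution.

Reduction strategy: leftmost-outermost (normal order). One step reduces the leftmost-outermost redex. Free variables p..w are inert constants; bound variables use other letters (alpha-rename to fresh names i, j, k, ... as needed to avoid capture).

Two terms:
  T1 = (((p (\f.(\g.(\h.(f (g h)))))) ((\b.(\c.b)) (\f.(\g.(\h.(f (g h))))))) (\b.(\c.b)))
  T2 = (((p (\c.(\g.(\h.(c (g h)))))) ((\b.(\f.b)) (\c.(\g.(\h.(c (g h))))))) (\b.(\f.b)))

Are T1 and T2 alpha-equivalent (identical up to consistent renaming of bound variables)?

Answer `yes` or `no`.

Answer: yes

Derivation:
Term 1: (((p (\f.(\g.(\h.(f (g h)))))) ((\b.(\c.b)) (\f.(\g.(\h.(f (g h))))))) (\b.(\c.b)))
Term 2: (((p (\c.(\g.(\h.(c (g h)))))) ((\b.(\f.b)) (\c.(\g.(\h.(c (g h))))))) (\b.(\f.b)))
Alpha-equivalence: compare structure up to binder renaming.
Result: True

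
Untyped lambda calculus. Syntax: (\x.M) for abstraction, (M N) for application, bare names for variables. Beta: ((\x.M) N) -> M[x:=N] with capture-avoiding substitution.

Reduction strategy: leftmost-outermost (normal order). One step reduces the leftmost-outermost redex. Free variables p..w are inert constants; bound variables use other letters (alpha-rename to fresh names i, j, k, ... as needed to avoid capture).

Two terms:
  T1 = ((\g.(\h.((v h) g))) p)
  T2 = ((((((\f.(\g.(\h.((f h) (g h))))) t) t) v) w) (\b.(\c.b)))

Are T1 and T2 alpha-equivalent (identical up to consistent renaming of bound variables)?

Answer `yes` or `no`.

Answer: no

Derivation:
Term 1: ((\g.(\h.((v h) g))) p)
Term 2: ((((((\f.(\g.(\h.((f h) (g h))))) t) t) v) w) (\b.(\c.b)))
Alpha-equivalence: compare structure up to binder renaming.
Result: False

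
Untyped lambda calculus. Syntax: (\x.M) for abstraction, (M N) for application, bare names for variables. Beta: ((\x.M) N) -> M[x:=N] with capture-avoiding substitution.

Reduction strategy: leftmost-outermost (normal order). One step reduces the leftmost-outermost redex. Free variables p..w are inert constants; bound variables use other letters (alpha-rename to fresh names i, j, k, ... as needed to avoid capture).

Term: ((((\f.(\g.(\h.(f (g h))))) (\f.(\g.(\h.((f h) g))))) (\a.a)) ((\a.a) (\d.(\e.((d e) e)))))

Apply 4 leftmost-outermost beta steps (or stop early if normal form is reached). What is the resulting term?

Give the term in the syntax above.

Answer: (\g.(\h.((((\a.a) ((\a.a) (\d.(\e.((d e) e))))) h) g)))

Derivation:
Step 0: ((((\f.(\g.(\h.(f (g h))))) (\f.(\g.(\h.((f h) g))))) (\a.a)) ((\a.a) (\d.(\e.((d e) e)))))
Step 1: (((\g.(\h.((\f.(\g.(\h.((f h) g)))) (g h)))) (\a.a)) ((\a.a) (\d.(\e.((d e) e)))))
Step 2: ((\h.((\f.(\g.(\h.((f h) g)))) ((\a.a) h))) ((\a.a) (\d.(\e.((d e) e)))))
Step 3: ((\f.(\g.(\h.((f h) g)))) ((\a.a) ((\a.a) (\d.(\e.((d e) e))))))
Step 4: (\g.(\h.((((\a.a) ((\a.a) (\d.(\e.((d e) e))))) h) g)))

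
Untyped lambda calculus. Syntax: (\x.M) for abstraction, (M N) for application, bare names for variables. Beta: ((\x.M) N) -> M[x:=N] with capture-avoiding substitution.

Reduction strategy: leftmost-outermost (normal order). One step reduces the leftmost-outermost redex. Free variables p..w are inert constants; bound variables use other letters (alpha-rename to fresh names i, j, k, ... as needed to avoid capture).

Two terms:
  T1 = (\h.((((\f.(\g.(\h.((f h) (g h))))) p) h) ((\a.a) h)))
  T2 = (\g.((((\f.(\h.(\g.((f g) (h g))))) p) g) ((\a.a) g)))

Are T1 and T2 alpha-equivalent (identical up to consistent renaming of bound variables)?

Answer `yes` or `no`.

Term 1: (\h.((((\f.(\g.(\h.((f h) (g h))))) p) h) ((\a.a) h)))
Term 2: (\g.((((\f.(\h.(\g.((f g) (h g))))) p) g) ((\a.a) g)))
Alpha-equivalence: compare structure up to binder renaming.
Result: True

Answer: yes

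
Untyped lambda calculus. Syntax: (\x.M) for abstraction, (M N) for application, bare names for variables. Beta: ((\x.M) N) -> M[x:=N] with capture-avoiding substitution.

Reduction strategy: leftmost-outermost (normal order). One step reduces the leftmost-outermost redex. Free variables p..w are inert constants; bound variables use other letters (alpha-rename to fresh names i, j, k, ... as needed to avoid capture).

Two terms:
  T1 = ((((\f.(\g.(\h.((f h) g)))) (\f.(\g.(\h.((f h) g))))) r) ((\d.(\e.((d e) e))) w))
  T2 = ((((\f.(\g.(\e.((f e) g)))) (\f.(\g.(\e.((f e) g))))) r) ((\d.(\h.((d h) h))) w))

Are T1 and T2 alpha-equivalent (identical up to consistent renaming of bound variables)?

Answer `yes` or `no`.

Answer: yes

Derivation:
Term 1: ((((\f.(\g.(\h.((f h) g)))) (\f.(\g.(\h.((f h) g))))) r) ((\d.(\e.((d e) e))) w))
Term 2: ((((\f.(\g.(\e.((f e) g)))) (\f.(\g.(\e.((f e) g))))) r) ((\d.(\h.((d h) h))) w))
Alpha-equivalence: compare structure up to binder renaming.
Result: True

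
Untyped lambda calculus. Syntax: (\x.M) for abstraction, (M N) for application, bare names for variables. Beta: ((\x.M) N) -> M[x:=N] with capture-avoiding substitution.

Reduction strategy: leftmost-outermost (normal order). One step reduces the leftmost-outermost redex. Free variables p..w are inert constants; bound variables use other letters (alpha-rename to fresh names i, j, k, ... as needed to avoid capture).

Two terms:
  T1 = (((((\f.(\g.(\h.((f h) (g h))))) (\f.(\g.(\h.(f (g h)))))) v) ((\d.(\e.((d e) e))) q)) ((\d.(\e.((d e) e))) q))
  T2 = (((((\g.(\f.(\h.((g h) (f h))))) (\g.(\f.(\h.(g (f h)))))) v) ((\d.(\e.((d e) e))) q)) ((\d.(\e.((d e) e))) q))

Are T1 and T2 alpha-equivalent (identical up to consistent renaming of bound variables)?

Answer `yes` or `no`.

Answer: yes

Derivation:
Term 1: (((((\f.(\g.(\h.((f h) (g h))))) (\f.(\g.(\h.(f (g h)))))) v) ((\d.(\e.((d e) e))) q)) ((\d.(\e.((d e) e))) q))
Term 2: (((((\g.(\f.(\h.((g h) (f h))))) (\g.(\f.(\h.(g (f h)))))) v) ((\d.(\e.((d e) e))) q)) ((\d.(\e.((d e) e))) q))
Alpha-equivalence: compare structure up to binder renaming.
Result: True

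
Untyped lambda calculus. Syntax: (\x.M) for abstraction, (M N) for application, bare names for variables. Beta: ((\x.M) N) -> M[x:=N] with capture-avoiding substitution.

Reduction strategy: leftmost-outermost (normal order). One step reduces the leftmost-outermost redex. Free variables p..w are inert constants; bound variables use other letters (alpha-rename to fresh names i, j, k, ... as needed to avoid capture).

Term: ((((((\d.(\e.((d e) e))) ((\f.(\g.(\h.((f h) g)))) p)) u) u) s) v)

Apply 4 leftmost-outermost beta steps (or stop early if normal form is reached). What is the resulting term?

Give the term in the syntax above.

Step 0: ((((((\d.(\e.((d e) e))) ((\f.(\g.(\h.((f h) g)))) p)) u) u) s) v)
Step 1: (((((\e.((((\f.(\g.(\h.((f h) g)))) p) e) e)) u) u) s) v)
Step 2: (((((((\f.(\g.(\h.((f h) g)))) p) u) u) u) s) v)
Step 3: ((((((\g.(\h.((p h) g))) u) u) u) s) v)
Step 4: (((((\h.((p h) u)) u) u) s) v)

Answer: (((((\h.((p h) u)) u) u) s) v)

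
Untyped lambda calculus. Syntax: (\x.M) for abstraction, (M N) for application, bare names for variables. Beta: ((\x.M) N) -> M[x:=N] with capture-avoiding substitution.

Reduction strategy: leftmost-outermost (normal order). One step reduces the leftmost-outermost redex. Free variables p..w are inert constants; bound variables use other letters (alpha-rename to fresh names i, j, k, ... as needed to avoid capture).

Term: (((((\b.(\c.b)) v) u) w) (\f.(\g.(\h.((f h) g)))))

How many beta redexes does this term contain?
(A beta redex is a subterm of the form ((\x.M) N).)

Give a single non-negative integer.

Term: (((((\b.(\c.b)) v) u) w) (\f.(\g.(\h.((f h) g)))))
  Redex: ((\b.(\c.b)) v)
Total redexes: 1

Answer: 1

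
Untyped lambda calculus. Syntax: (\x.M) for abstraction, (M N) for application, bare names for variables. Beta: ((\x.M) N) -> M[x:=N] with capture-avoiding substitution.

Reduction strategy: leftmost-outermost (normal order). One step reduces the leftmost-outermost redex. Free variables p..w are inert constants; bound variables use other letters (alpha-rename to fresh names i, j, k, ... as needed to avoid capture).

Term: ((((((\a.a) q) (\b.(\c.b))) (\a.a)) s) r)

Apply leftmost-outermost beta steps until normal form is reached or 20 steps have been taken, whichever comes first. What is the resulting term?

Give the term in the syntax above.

Step 0: ((((((\a.a) q) (\b.(\c.b))) (\a.a)) s) r)
Step 1: ((((q (\b.(\c.b))) (\a.a)) s) r)

Answer: ((((q (\b.(\c.b))) (\a.a)) s) r)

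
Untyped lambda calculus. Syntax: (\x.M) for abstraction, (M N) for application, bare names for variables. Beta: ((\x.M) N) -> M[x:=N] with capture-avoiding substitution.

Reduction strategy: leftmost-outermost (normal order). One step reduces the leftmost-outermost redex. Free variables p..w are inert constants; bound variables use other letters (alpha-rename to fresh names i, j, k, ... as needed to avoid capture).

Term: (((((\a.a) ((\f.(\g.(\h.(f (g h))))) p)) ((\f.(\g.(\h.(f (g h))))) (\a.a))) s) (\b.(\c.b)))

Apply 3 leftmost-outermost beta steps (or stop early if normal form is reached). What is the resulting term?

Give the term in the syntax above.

Answer: (((\h.(p (((\f.(\g.(\h.(f (g h))))) (\a.a)) h))) s) (\b.(\c.b)))

Derivation:
Step 0: (((((\a.a) ((\f.(\g.(\h.(f (g h))))) p)) ((\f.(\g.(\h.(f (g h))))) (\a.a))) s) (\b.(\c.b)))
Step 1: (((((\f.(\g.(\h.(f (g h))))) p) ((\f.(\g.(\h.(f (g h))))) (\a.a))) s) (\b.(\c.b)))
Step 2: ((((\g.(\h.(p (g h)))) ((\f.(\g.(\h.(f (g h))))) (\a.a))) s) (\b.(\c.b)))
Step 3: (((\h.(p (((\f.(\g.(\h.(f (g h))))) (\a.a)) h))) s) (\b.(\c.b)))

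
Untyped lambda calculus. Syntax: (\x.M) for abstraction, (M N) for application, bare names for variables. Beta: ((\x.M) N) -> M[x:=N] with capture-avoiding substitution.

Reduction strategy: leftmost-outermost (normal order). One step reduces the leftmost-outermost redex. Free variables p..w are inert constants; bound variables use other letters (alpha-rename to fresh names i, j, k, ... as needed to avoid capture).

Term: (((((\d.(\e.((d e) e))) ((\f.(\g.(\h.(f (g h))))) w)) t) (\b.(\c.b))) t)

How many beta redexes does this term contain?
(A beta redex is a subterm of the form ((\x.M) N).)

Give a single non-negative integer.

Answer: 2

Derivation:
Term: (((((\d.(\e.((d e) e))) ((\f.(\g.(\h.(f (g h))))) w)) t) (\b.(\c.b))) t)
  Redex: ((\d.(\e.((d e) e))) ((\f.(\g.(\h.(f (g h))))) w))
  Redex: ((\f.(\g.(\h.(f (g h))))) w)
Total redexes: 2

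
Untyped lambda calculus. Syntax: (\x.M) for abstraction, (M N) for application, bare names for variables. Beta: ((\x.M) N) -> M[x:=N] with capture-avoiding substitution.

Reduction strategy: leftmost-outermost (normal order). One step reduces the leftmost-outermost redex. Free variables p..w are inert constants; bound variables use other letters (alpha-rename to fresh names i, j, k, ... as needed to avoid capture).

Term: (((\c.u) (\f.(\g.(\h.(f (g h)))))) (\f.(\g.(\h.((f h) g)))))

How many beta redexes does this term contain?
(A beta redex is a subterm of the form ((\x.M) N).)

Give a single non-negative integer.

Answer: 1

Derivation:
Term: (((\c.u) (\f.(\g.(\h.(f (g h)))))) (\f.(\g.(\h.((f h) g)))))
  Redex: ((\c.u) (\f.(\g.(\h.(f (g h))))))
Total redexes: 1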